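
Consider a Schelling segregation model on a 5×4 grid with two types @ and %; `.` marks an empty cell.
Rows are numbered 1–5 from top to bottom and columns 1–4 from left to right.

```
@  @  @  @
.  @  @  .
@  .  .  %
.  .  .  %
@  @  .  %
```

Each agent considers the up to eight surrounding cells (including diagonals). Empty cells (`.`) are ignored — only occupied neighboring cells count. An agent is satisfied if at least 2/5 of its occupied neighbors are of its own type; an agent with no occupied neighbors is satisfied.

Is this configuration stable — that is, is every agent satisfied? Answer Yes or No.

Yes

Row 1: (1,1)@ 2/2 ok · (1,2)@ 4/4 ok · (1,3)@ 4/4 ok · (1,4)@ 2/2 ok
Row 2: (2,2)@ 5/5 ok · (2,3)@ 4/5 ok
Row 3: (3,1)@ 1/1 ok · (3,4)% 1/2 ok
Row 4: (4,4)% 2/2 ok
Row 5: (5,1)@ 1/1 ok · (5,2)@ 1/1 ok · (5,4)% 1/1 ok
All meet the threshold, so the configuration is stable.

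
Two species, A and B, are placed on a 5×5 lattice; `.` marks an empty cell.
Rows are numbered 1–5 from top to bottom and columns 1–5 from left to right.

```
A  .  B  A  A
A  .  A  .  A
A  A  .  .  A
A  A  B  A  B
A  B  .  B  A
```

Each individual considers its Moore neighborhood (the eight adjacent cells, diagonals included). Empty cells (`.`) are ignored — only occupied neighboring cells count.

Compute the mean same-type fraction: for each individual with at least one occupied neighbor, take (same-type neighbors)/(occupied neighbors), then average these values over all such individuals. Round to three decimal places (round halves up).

0.641

Row 1: (1,1)A 1/1 · (1,3)B 0/2 · (1,4)A 3/4 · (1,5)A 2/2
Row 2: (2,1)A 3/3 · (2,3)A 2/3 · (2,5)A 3/3
Row 3: (3,1)A 4/4 · (3,2)A 5/6 · (3,5)A 2/3
Row 4: (4,1)A 4/5 · (4,2)A 4/6 · (4,3)B 2/5 · (4,4)A 2/5 · (4,5)B 1/4
Row 5: (5,1)A 2/3 · (5,2)B 1/4 · (5,4)B 2/4 · (5,5)A 1/3
Sum over 19 individuals: 1/1 + 0/2 + 3/4 + 2/2 + 3/3 + 2/3 + 3/3 + 4/4 + 5/6 + 2/3 + 4/5 + 4/6 + 2/5 + 2/5 + 1/4 + 2/3 + 1/4 + 2/4 + 1/3 = 731/60; mean = 731/60 ÷ 19 = 731/1140 = 0.641228… → 0.641.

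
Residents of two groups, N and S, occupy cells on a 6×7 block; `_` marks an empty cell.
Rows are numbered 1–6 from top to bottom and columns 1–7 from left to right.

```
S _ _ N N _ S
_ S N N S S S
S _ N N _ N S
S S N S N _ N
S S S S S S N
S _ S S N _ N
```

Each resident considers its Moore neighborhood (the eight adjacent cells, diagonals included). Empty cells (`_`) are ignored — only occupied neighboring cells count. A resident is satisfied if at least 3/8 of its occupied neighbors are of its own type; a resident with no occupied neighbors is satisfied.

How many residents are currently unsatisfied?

(1,1)S 1/1 satisfied
(1,4)N 3/4 satisfied
(1,5)N 2/4 satisfied
(1,7)S 2/2 satisfied
(2,2)S 2/4 satisfied
(2,3)N 4/5 satisfied
(2,4)N 5/6 satisfied
(2,5)S 1/6 not
(2,6)S 4/6 satisfied
(2,7)S 3/4 satisfied
(3,1)S 3/3 satisfied
(3,3)N 4/7 satisfied
(3,4)N 5/7 satisfied
(3,6)N 2/6 not
(3,7)S 2/4 satisfied
(4,1)S 4/4 satisfied
(4,2)S 5/7 satisfied
(4,3)N 2/7 not
(4,4)S 3/7 satisfied
(4,5)N 2/6 not
(4,7)N 2/4 satisfied
(5,1)S 4/4 satisfied
(5,2)S 6/7 satisfied
(5,3)S 6/7 satisfied
(5,4)S 5/8 satisfied
(5,5)S 4/6 satisfied
(5,6)S 1/6 not
(5,7)N 2/3 satisfied
(6,1)S 2/2 satisfied
(6,3)S 4/4 satisfied
(6,4)S 4/5 satisfied
(6,5)N 0/4 not
(6,7)N 1/2 satisfied
Unsatisfied: (2,5), (3,6), (4,3), (4,5), (5,6), (6,5) — 6 in total.

6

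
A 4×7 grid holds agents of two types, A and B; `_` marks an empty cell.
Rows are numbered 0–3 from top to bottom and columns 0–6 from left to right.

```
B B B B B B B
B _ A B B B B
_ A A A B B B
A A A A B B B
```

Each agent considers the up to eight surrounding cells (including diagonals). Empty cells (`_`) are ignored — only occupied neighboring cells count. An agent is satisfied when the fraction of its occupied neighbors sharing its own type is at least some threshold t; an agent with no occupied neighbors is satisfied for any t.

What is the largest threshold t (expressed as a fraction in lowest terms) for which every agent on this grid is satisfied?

3/7

(0,0)B 2/2
(0,1)B 3/4
(0,2)B 3/4
(0,3)B 4/5
(0,4)B 5/5
(0,5)B 5/5
(0,6)B 3/3
(1,0)B 2/3
(1,2)A 3/7
(1,3)B 5/8
(1,4)B 7/8
(1,5)B 8/8
(1,6)B 5/5
(2,1)A 5/6
(2,2)A 6/7
(2,3)A 4/8
(2,4)B 6/8
(2,5)B 8/8
(2,6)B 5/5
(3,0)A 2/2
(3,1)A 4/4
(3,2)A 5/5
(3,3)A 3/5
(3,4)B 3/5
(3,5)B 5/5
(3,6)B 3/3
The smallest same-type fraction is 3/7 at (1,2), which reduces to 3/7. Any threshold above that leaves this agent unsatisfied.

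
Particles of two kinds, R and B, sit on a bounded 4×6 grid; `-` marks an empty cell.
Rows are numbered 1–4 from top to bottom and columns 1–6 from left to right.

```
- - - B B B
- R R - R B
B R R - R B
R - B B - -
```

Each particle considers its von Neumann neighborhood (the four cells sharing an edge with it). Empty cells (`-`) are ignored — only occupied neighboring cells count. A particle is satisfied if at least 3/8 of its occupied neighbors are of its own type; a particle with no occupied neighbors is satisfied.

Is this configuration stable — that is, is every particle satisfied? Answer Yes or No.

Row 1: (1,4)B 1/1 ok · (1,5)B 2/3 ok · (1,6)B 2/2 ok
Row 2: (2,2)R 2/2 ok · (2,3)R 2/2 ok · (2,5)R 1/3 unhappy · (2,6)B 2/3 ok
Row 3: (3,1)B 0/2 unhappy · (3,2)R 2/3 ok · (3,3)R 2/3 ok · (3,5)R 1/2 ok · (3,6)B 1/2 ok
Row 4: (4,1)R 0/1 unhappy · (4,3)B 1/2 ok · (4,4)B 1/1 ok
For instance (2,5) has only 1/3 same-type neighbors, below 3/8.

No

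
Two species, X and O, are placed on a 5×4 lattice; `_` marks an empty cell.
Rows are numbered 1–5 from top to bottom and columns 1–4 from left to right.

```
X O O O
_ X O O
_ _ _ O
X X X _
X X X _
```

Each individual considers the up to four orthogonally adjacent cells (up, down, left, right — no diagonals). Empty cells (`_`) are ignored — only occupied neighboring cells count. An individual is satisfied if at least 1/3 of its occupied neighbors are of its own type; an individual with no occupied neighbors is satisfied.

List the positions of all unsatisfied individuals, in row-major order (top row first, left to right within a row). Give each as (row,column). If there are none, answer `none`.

Row 1: (1,1)X 0/1 not · (1,2)O 1/3 satisfied · (1,3)O 3/3 satisfied · (1,4)O 2/2 satisfied
Row 2: (2,2)X 0/2 not · (2,3)O 2/3 satisfied · (2,4)O 3/3 satisfied
Row 3: (3,4)O 1/1 satisfied
Row 4: (4,1)X 2/2 satisfied · (4,2)X 3/3 satisfied · (4,3)X 2/2 satisfied
Row 5: (5,1)X 2/2 satisfied · (5,2)X 3/3 satisfied · (5,3)X 2/2 satisfied

(1,1), (2,2)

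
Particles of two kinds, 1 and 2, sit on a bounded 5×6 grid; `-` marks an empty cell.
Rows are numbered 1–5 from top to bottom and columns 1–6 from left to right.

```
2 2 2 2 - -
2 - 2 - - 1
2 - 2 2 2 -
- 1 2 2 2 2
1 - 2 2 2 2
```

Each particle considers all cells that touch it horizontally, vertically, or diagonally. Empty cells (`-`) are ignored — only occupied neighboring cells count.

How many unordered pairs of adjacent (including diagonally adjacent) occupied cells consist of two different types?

Scan each occupied cell's neighbors to the right and below (and the two forward diagonals) so each pair is counted once.
From row 1: 0 unlike of 8 pairs (running 0/8).
From row 2: 1 unlike of 4 pairs (running 1/12).
From row 3: 2 unlike of 12 pairs (running 3/24).
From row 4: 2 unlike of 16 pairs (running 5/40).
From row 5: 0 unlike of 3 pairs (running 5/43).
Total adjacent occupied pairs: 43; unlike-type pairs: 5.

5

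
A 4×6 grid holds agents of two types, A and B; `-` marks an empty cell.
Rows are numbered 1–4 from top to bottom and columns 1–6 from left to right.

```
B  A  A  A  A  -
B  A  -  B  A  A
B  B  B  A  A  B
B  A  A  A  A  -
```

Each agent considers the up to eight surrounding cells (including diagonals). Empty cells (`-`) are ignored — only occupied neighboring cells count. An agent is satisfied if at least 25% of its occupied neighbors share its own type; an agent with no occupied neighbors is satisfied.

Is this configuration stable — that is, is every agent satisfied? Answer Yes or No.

No

(1,1)B 1/3 satisfied
(1,2)A 2/4 satisfied
(1,3)A 3/4 satisfied
(1,4)A 3/4 satisfied
(1,5)A 3/4 satisfied
(2,1)B 3/5 satisfied
(2,2)A 2/7 satisfied
(2,4)B 1/7 not
(2,5)A 5/7 satisfied
(2,6)A 3/4 satisfied
(3,1)B 3/5 satisfied
(3,2)B 4/7 satisfied
(3,3)B 2/7 satisfied
(3,4)A 5/7 satisfied
(3,5)A 5/7 satisfied
(3,6)B 0/4 not
(4,1)B 2/3 satisfied
(4,2)A 1/5 not
(4,3)A 3/5 satisfied
(4,4)A 4/5 satisfied
(4,5)A 3/4 satisfied
For instance (2,4) has only 1/7 same-type neighbors, below 1/4.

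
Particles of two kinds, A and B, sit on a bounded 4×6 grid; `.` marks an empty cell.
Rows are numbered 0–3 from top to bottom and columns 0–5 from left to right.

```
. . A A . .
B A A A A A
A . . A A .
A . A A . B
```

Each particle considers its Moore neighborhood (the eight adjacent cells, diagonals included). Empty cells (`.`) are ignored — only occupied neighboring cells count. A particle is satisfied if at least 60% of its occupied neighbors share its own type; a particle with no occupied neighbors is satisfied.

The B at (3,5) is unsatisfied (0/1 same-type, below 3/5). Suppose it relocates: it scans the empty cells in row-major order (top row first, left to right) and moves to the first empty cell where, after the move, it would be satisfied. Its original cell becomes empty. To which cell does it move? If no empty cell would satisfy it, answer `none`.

Vacating (3,5). Empty cells in order:
  (0,0): 1/2 same-type → still unsatisfied.
  (0,1): 1/4 same-type → still unsatisfied.
  (0,4): 0/4 same-type → still unsatisfied.
  (0,5): 0/2 same-type → still unsatisfied.
  (2,1): 1/6 same-type → still unsatisfied.
  (2,2): 0/6 same-type → still unsatisfied.
  (2,5): 0/3 same-type → still unsatisfied.
  (3,1): 0/3 same-type → still unsatisfied.
  (3,4): 0/3 same-type → still unsatisfied.

none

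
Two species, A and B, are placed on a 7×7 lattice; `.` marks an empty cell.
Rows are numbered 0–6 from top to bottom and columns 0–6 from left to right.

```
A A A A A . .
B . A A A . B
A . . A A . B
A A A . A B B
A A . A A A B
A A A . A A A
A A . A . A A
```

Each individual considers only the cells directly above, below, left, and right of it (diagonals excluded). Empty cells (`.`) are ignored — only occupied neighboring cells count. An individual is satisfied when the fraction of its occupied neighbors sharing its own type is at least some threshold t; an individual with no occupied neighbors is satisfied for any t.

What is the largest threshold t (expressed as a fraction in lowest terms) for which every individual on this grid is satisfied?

(0,0)A 1/2
(0,1)A 2/2
(0,2)A 3/3
(0,3)A 3/3
(0,4)A 2/2
(1,0)B 0/2
(1,2)A 2/2
(1,3)A 4/4
(1,4)A 3/3
(1,6)B 1/1
(2,0)A 1/2
(2,3)A 2/2
(2,4)A 3/3
(2,6)B 2/2
(3,0)A 3/3
(3,1)A 3/3
(3,2)A 1/1
(3,4)A 2/3
(3,5)B 1/3
(3,6)B 3/3
(4,0)A 3/3
(4,1)A 3/3
(4,3)A 1/1
(4,4)A 4/4
(4,5)A 2/4
(4,6)B 1/3
(5,0)A 3/3
(5,1)A 4/4
(5,2)A 1/1
(5,4)A 2/2
(5,5)A 4/4
(5,6)A 2/3
(6,0)A 2/2
(6,1)A 2/2
(6,3)A — no occupied neighbors
(6,5)A 2/2
(6,6)A 2/2
The smallest same-type fraction is 0/2 at (1,0), which reduces to 0/1. Any threshold above that leaves this individual unsatisfied.

0/1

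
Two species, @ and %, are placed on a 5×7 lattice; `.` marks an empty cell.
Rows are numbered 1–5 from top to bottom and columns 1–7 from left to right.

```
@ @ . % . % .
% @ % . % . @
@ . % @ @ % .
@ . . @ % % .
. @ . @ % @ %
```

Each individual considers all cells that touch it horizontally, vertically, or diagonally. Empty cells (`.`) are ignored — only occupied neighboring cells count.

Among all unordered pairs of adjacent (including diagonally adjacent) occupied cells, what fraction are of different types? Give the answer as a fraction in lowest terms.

Scan each occupied cell's neighbors to the right and below (and the two forward diagonals) so each pair is counted once.
Row 1: @(1,1)–@(1,2)= @(1,1)–%(2,1)≠ @(1,1)–@(2,2)= @(1,2)–@(2,2)= @(1,2)–%(2,3)≠ @(1,2)–%(2,1)≠ %(1,4)–%(2,5)= %(1,4)–%(2,3)= %(1,6)–@(2,7)≠ %(1,6)–%(2,5)=  → 4/10 unlike.
Row 2: %(2,1)–@(2,2)≠ %(2,1)–@(3,1)≠ @(2,2)–%(2,3)≠ @(2,2)–%(3,3)≠ @(2,2)–@(3,1)= %(2,3)–%(3,3)= %(2,3)–@(3,4)≠ %(2,5)–@(3,5)≠ %(2,5)–%(3,6)= %(2,5)–@(3,4)≠ @(2,7)–%(3,6)≠  → 8/11 unlike.
Row 3: @(3,1)–@(4,1)= %(3,3)–@(3,4)≠ %(3,3)–@(4,4)≠ @(3,4)–@(3,5)= @(3,4)–@(4,4)= @(3,4)–%(4,5)≠ @(3,5)–%(3,6)≠ @(3,5)–%(4,5)≠ @(3,5)–%(4,6)≠ @(3,5)–@(4,4)= %(3,6)–%(4,6)= %(3,6)–%(4,5)=  → 6/12 unlike.
Row 4: @(4,1)–@(5,2)= @(4,4)–%(4,5)≠ @(4,4)–@(5,4)= @(4,4)–%(5,5)≠ %(4,5)–%(4,6)= %(4,5)–%(5,5)= %(4,5)–@(5,6)≠ %(4,5)–@(5,4)≠ %(4,6)–@(5,6)≠ %(4,6)–%(5,7)= %(4,6)–%(5,5)=  → 5/11 unlike.
Row 5: @(5,4)–%(5,5)≠ %(5,5)–@(5,6)≠ @(5,6)–%(5,7)≠  → 3/3 unlike.
Total adjacent occupied pairs: 47; unlike-type pairs: 26.
26/47 is already in lowest terms.

26/47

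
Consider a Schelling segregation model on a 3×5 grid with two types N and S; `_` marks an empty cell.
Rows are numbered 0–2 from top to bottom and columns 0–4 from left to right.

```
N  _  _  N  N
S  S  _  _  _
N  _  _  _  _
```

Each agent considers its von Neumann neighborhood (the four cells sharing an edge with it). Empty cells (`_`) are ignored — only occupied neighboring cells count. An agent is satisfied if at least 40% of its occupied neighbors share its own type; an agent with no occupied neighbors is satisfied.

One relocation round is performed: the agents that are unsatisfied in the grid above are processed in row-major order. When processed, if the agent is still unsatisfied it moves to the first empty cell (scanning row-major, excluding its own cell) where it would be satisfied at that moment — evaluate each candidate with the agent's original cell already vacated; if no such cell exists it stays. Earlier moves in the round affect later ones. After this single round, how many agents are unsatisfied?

0

Initially unsatisfied (in order): (0,0), (1,0), (2,0).
  (0,0) → (0,2).
  (1,0): now satisfied by earlier moves; stays.
  (2,0) → (0,1).
Resulting grid:
_ N N N N
S S _ _ _
_ _ _ _ _
All satisfied now.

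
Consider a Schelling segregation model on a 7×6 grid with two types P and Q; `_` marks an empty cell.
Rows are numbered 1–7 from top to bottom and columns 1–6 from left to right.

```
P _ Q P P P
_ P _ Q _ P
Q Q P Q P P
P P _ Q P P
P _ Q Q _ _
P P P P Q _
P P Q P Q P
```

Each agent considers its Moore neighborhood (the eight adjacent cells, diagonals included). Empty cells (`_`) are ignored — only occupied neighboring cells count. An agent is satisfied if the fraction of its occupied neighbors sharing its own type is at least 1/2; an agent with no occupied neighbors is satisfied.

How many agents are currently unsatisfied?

(1,1)P 1/1 ✓
(1,3)Q 1/3 ✗
(1,4)P 1/3 ✗
(1,5)P 3/4 ✓
(1,6)P 2/2 ✓
(2,2)P 2/5 ✗
(2,4)Q 2/6 ✗
(2,6)P 4/4 ✓
(3,1)Q 1/4 ✗
(3,2)Q 1/5 ✗
(3,3)P 2/6 ✗
(3,4)Q 2/5 ✗
(3,5)P 4/7 ✓
(3,6)P 4/4 ✓
(4,1)P 2/4 ✓
(4,2)P 3/6 ✓
(4,4)Q 3/6 ✓
(4,5)P 3/6 ✓
(4,6)P 3/3 ✓
(5,1)P 4/4 ✓
(5,3)Q 2/6 ✗
(5,4)Q 3/6 ✓
(6,1)P 4/4 ✓
(6,2)P 5/7 ✓
(6,3)P 4/7 ✓
(6,4)P 2/7 ✗
(6,5)Q 2/5 ✗
(7,1)P 3/3 ✓
(7,2)P 4/5 ✓
(7,3)Q 0/5 ✗
(7,4)P 2/5 ✗
(7,5)Q 1/4 ✗
(7,6)P 0/2 ✗
Unsatisfied: (1,3), (1,4), (2,2), (2,4), (3,1), (3,2), (3,3), (3,4), (5,3), (6,4), (6,5), (7,3), (7,4), (7,5), (7,6) — 15 in total.

15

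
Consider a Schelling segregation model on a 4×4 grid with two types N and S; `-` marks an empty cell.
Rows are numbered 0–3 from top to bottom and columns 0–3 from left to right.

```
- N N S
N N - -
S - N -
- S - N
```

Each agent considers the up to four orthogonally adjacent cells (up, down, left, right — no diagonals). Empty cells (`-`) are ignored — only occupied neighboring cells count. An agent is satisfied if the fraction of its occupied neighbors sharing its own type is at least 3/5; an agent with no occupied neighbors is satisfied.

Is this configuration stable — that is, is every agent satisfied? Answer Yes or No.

No

(0,1)N 2/2 ✓
(0,2)N 1/2 ✗
(0,3)S 0/1 ✗
(1,0)N 1/2 ✗
(1,1)N 2/2 ✓
(2,0)S 0/1 ✗
(2,2)N 0/0 ✓
(3,1)S 0/0 ✓
(3,3)N 0/0 ✓
For instance (0,2) has only 1/2 same-type neighbors, below 3/5.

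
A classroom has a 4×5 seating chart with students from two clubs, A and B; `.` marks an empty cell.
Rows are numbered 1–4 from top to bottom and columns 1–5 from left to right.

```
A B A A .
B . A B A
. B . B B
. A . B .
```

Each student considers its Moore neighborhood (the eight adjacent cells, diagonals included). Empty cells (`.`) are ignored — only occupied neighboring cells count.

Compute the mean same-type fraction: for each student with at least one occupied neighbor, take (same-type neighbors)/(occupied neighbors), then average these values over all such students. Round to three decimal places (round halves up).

0.444

Row 1: (1,1)A 0/2 · (1,2)B 1/4 · (1,3)A 2/4 · (1,4)A 3/4
Row 2: (2,1)B 2/3 · (2,3)A 2/6 · (2,4)B 2/6 · (2,5)A 1/4
Row 3: (3,2)B 1/3 · (3,4)B 3/5 · (3,5)B 3/4
Row 4: (4,2)A 0/1 · (4,4)B 2/2
Sum over 13 students: 0/2 + 1/4 + 2/4 + 3/4 + 2/3 + 2/6 + 2/6 + 1/4 + 1/3 + 3/5 + 3/4 + 0/1 + 2/2 = 173/30; mean = 173/30 ÷ 13 = 173/390 = 0.443589… → 0.444.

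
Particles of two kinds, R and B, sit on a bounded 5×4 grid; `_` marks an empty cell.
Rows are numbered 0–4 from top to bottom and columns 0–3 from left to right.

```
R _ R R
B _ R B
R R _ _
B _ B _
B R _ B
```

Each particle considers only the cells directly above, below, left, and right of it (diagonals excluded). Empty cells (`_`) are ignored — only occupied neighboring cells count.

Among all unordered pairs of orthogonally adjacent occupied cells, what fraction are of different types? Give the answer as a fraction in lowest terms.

Scan each occupied cell's neighbors to the right and below so each pair is counted once.
Row 0: R(0,0)–B(1,0)≠ R(0,2)–R(0,3)= R(0,2)–R(1,2)= R(0,3)–B(1,3)≠  → 2/4 unlike.
Row 1: B(1,0)–R(2,0)≠ R(1,2)–B(1,3)≠  → 2/2 unlike.
Row 2: R(2,0)–R(2,1)= R(2,0)–B(3,0)≠  → 1/2 unlike.
Row 3: B(3,0)–B(4,0)=  → 0/1 unlike.
Row 4: B(4,0)–R(4,1)≠  → 1/1 unlike.
Total adjacent occupied pairs: 10; unlike-type pairs: 6.
6/10 reduces to 3/5.

3/5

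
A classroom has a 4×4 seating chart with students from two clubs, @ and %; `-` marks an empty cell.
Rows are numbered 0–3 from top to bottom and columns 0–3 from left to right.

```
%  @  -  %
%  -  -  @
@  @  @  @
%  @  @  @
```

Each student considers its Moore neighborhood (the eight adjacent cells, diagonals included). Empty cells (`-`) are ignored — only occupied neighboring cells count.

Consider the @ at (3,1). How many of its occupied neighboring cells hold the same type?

4

Occupied neighbors of (3,1): (2,0)=@, (2,1)=@, (2,2)=@, (3,0)=%, (3,2)=@.
Same type (@): 4 of 5.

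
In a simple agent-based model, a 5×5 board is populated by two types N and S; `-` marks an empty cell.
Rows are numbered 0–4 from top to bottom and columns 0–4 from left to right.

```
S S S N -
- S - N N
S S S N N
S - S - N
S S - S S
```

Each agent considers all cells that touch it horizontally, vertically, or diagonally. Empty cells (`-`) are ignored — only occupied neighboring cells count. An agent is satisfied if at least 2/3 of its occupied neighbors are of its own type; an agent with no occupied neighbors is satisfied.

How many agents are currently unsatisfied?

Row 0: (0,0)S 2/2 ✓ · (0,1)S 3/3 ✓ · (0,2)S 2/4 ✗ · (0,3)N 2/3 ✓
Row 1: (1,1)S 6/6 ✓ · (1,3)N 4/6 ✓ · (1,4)N 4/4 ✓
Row 2: (2,0)S 3/3 ✓ · (2,1)S 5/5 ✓ · (2,2)S 3/5 ✗ · (2,3)N 4/6 ✓ · (2,4)N 4/4 ✓
Row 3: (3,0)S 4/4 ✓ · (3,2)S 4/5 ✓ · (3,4)N 2/4 ✗
Row 4: (4,0)S 2/2 ✓ · (4,1)S 3/3 ✓ · (4,3)S 2/3 ✓ · (4,4)S 1/2 ✗
Unsatisfied: (0,2), (2,2), (3,4), (4,4) — 4 in total.

4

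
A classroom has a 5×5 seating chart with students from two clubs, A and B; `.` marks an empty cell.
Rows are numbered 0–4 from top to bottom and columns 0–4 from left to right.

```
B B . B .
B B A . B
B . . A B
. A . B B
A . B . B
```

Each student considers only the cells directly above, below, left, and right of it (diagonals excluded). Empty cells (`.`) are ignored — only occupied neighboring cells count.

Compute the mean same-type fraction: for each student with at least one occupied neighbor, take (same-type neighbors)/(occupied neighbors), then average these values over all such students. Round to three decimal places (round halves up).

(0,0)B 2/2
(0,1)B 2/2
(0,3)B — no occupied neighbors
(1,0)B 3/3
(1,1)B 2/3
(1,2)A 0/1
(1,4)B 1/1
(2,0)B 1/1
(2,3)A 0/2
(2,4)B 2/3
(3,1)A — no occupied neighbors
(3,3)B 1/2
(3,4)B 3/3
(4,0)A — no occupied neighbors
(4,2)B — no occupied neighbors
(4,4)B 1/1
Sum over 12 students: 2/2 + 2/2 + 3/3 + 2/3 + 0/1 + 1/1 + 1/1 + 0/2 + 2/3 + 1/2 + 3/3 + 1/1 = 53/6; mean = 53/6 ÷ 12 = 53/72 = 0.736111… → 0.736.

0.736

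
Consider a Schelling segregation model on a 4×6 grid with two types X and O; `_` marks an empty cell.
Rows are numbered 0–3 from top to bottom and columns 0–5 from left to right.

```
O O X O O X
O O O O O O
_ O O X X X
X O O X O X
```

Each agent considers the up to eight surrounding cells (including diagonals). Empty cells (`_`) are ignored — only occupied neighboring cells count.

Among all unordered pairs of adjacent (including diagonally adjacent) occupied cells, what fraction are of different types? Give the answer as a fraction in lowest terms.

3/7

Scan each occupied cell's neighbors to the right and below (and the two forward diagonals) so each pair is counted once.
Row 0: O(0,0)–O(0,1)= O(0,0)–O(1,0)= O(0,0)–O(1,1)= O(0,1)–X(0,2)≠ O(0,1)–O(1,1)= O(0,1)–O(1,2)= O(0,1)–O(1,0)= X(0,2)–O(0,3)≠ X(0,2)–O(1,2)≠ X(0,2)–O(1,3)≠ X(0,2)–O(1,1)≠ O(0,3)–O(0,4)= O(0,3)–O(1,3)= O(0,3)–O(1,4)= O(0,3)–O(1,2)= O(0,4)–X(0,5)≠ O(0,4)–O(1,4)= O(0,4)–O(1,5)= O(0,4)–O(1,3)= X(0,5)–O(1,5)≠ X(0,5)–O(1,4)≠  → 8/21 unlike.
Row 1: O(1,0)–O(1,1)= O(1,0)–O(2,1)= O(1,1)–O(1,2)= O(1,1)–O(2,1)= O(1,1)–O(2,2)= O(1,2)–O(1,3)= O(1,2)–O(2,2)= O(1,2)–X(2,3)≠ O(1,2)–O(2,1)= O(1,3)–O(1,4)= O(1,3)–X(2,3)≠ O(1,3)–X(2,4)≠ O(1,3)–O(2,2)= O(1,4)–O(1,5)= O(1,4)–X(2,4)≠ O(1,4)–X(2,5)≠ O(1,4)–X(2,3)≠ O(1,5)–X(2,5)≠ O(1,5)–X(2,4)≠  → 8/19 unlike.
Row 2: O(2,1)–O(2,2)= O(2,1)–O(3,1)= O(2,1)–O(3,2)= O(2,1)–X(3,0)≠ O(2,2)–X(2,3)≠ O(2,2)–O(3,2)= O(2,2)–X(3,3)≠ O(2,2)–O(3,1)= X(2,3)–X(2,4)= X(2,3)–X(3,3)= X(2,3)–O(3,4)≠ X(2,3)–O(3,2)≠ X(2,4)–X(2,5)= X(2,4)–O(3,4)≠ X(2,4)–X(3,5)= X(2,4)–X(3,3)= X(2,5)–X(3,5)= X(2,5)–O(3,4)≠  → 7/18 unlike.
Row 3: X(3,0)–O(3,1)≠ O(3,1)–O(3,2)= O(3,2)–X(3,3)≠ X(3,3)–O(3,4)≠ O(3,4)–X(3,5)≠  → 4/5 unlike.
Total adjacent occupied pairs: 63; unlike-type pairs: 27.
27/63 reduces to 3/7.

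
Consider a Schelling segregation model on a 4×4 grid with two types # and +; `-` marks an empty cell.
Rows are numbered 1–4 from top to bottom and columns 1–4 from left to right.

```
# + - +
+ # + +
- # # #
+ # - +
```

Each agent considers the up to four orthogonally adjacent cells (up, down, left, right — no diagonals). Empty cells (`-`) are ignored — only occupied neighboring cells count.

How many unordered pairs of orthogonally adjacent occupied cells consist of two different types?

Scan each occupied cell's neighbors to the right and below so each pair is counted once.
From row 1: 3 unlike of 4 pairs (running 3/4).
From row 2: 4 unlike of 6 pairs (running 7/10).
From row 3: 1 unlike of 4 pairs (running 8/14).
From row 4: 1 unlike of 1 pairs (running 9/15).
Total adjacent occupied pairs: 15; unlike-type pairs: 9.

9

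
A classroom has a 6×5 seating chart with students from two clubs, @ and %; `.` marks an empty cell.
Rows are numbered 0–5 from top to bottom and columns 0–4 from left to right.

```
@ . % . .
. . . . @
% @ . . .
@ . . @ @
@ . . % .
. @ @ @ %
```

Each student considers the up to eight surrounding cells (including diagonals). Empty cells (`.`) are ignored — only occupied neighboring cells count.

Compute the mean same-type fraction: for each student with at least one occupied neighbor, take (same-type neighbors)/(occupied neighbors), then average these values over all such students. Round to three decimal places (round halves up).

Row 0: (0,0)@ — no occupied neighbors · (0,2)% — no occupied neighbors
Row 1: (1,4)@ — no occupied neighbors
Row 2: (2,0)% 0/2 · (2,1)@ 1/2
Row 3: (3,0)@ 2/3 · (3,3)@ 1/2 · (3,4)@ 1/2
Row 4: (4,0)@ 2/2 · (4,3)% 1/5
Row 5: (5,1)@ 2/2 · (5,2)@ 2/3 · (5,3)@ 1/3 · (5,4)% 1/2
Sum over 11 students: 0/2 + 1/2 + 2/3 + 1/2 + 1/2 + 2/2 + 1/5 + 2/2 + 2/3 + 1/3 + 1/2 = 88/15; mean = 88/15 ÷ 11 = 8/15 = 0.533333… → 0.533.

0.533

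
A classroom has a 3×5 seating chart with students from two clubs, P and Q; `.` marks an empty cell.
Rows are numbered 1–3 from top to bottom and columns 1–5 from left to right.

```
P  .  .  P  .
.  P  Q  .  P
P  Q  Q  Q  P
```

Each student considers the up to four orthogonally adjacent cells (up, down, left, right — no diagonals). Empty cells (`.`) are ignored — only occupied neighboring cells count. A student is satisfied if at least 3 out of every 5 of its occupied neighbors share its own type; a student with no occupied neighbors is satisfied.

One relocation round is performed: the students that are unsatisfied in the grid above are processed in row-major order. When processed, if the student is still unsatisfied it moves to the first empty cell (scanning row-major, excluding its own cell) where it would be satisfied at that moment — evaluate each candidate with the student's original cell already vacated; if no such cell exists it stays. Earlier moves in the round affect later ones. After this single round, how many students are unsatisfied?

Initially unsatisfied (in order): (2,2), (2,3), (3,1), (3,2), (3,4), (3,5).
  (2,2) → (1,2).
  (2,3): now satisfied by earlier moves; stays.
  (3,1) → (1,3).
  (3,2): now satisfied by earlier moves; stays.
  (3,4) → (2,2).
  (3,5): now satisfied by earlier moves; stays.
Resulting grid:
P P P P .
. Q Q . P
. Q Q . P
All satisfied now.

0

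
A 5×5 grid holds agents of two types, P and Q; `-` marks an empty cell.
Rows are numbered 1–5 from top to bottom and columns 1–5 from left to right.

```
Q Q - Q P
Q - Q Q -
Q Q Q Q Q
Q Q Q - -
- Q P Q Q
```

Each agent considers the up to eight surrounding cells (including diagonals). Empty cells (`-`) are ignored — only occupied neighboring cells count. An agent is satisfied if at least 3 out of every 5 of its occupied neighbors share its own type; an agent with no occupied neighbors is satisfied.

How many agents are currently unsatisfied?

(1,1)Q 2/2 satisfied
(1,2)Q 3/3 satisfied
(1,4)Q 2/3 satisfied
(1,5)P 0/2 not
(2,1)Q 4/4 satisfied
(2,3)Q 6/6 satisfied
(2,4)Q 5/6 satisfied
(3,1)Q 4/4 satisfied
(3,2)Q 7/7 satisfied
(3,3)Q 6/6 satisfied
(3,4)Q 5/5 satisfied
(3,5)Q 2/2 satisfied
(4,1)Q 4/4 satisfied
(4,2)Q 6/7 satisfied
(4,3)Q 6/7 satisfied
(5,2)Q 3/4 satisfied
(5,3)P 0/4 not
(5,4)Q 2/3 satisfied
(5,5)Q 1/1 satisfied
Unsatisfied: (1,5), (5,3) — 2 in total.

2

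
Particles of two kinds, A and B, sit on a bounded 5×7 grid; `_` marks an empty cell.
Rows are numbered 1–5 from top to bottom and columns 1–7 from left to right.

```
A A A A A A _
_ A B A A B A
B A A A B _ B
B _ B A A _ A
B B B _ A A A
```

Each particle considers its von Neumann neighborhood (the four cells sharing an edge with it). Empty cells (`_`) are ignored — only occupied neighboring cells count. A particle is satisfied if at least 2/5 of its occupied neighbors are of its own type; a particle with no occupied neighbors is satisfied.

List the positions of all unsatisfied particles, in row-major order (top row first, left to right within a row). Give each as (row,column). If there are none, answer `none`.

(1,1)A 1/1 satisfied
(1,2)A 3/3 satisfied
(1,3)A 2/3 satisfied
(1,4)A 3/3 satisfied
(1,5)A 3/3 satisfied
(1,6)A 1/2 satisfied
(2,2)A 2/3 satisfied
(2,3)B 0/4 not
(2,4)A 3/4 satisfied
(2,5)A 2/4 satisfied
(2,6)B 0/3 not
(2,7)A 0/2 not
(3,1)B 1/2 satisfied
(3,2)A 2/3 satisfied
(3,3)A 2/4 satisfied
(3,4)A 3/4 satisfied
(3,5)B 0/3 not
(3,7)B 0/2 not
(4,1)B 2/2 satisfied
(4,3)B 1/3 not
(4,4)A 2/3 satisfied
(4,5)A 2/3 satisfied
(4,7)A 1/2 satisfied
(5,1)B 2/2 satisfied
(5,2)B 2/2 satisfied
(5,3)B 2/2 satisfied
(5,5)A 2/2 satisfied
(5,6)A 2/2 satisfied
(5,7)A 2/2 satisfied

(2,3), (2,6), (2,7), (3,5), (3,7), (4,3)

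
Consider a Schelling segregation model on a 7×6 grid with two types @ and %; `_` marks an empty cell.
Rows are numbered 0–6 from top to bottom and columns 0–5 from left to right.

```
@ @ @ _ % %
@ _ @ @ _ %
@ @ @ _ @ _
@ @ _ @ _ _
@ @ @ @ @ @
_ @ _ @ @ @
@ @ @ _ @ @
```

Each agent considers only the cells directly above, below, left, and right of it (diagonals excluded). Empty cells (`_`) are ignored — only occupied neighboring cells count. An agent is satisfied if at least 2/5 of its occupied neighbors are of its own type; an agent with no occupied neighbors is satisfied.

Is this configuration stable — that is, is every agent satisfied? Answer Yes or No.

Row 0: (0,0)@ 2/2 satisfied · (0,1)@ 2/2 satisfied · (0,2)@ 2/2 satisfied · (0,4)% 1/1 satisfied · (0,5)% 2/2 satisfied
Row 1: (1,0)@ 2/2 satisfied · (1,2)@ 3/3 satisfied · (1,3)@ 1/1 satisfied · (1,5)% 1/1 satisfied
Row 2: (2,0)@ 3/3 satisfied · (2,1)@ 3/3 satisfied · (2,2)@ 2/2 satisfied · (2,4)@ 0/0 satisfied
Row 3: (3,0)@ 3/3 satisfied · (3,1)@ 3/3 satisfied · (3,3)@ 1/1 satisfied
Row 4: (4,0)@ 2/2 satisfied · (4,1)@ 4/4 satisfied · (4,2)@ 2/2 satisfied · (4,3)@ 4/4 satisfied · (4,4)@ 3/3 satisfied · (4,5)@ 2/2 satisfied
Row 5: (5,1)@ 2/2 satisfied · (5,3)@ 2/2 satisfied · (5,4)@ 4/4 satisfied · (5,5)@ 3/3 satisfied
Row 6: (6,0)@ 1/1 satisfied · (6,1)@ 3/3 satisfied · (6,2)@ 1/1 satisfied · (6,4)@ 2/2 satisfied · (6,5)@ 2/2 satisfied
All meet the threshold, so the configuration is stable.

Yes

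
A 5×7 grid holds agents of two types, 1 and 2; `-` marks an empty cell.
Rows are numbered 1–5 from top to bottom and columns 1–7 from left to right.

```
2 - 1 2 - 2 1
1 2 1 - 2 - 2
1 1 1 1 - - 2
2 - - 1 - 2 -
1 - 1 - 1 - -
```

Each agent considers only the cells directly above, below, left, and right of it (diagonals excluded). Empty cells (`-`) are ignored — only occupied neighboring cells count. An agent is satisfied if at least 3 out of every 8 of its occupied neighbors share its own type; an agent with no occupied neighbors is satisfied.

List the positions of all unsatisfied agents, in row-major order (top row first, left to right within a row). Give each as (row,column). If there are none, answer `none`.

(1,1)2 0/1 not
(1,3)1 1/2 satisfied
(1,4)2 0/1 not
(1,6)2 0/1 not
(1,7)1 0/2 not
(2,1)1 1/3 not
(2,2)2 0/3 not
(2,3)1 2/3 satisfied
(2,5)2 0/0 satisfied
(2,7)2 1/2 satisfied
(3,1)1 2/3 satisfied
(3,2)1 2/3 satisfied
(3,3)1 3/3 satisfied
(3,4)1 2/2 satisfied
(3,7)2 1/1 satisfied
(4,1)2 0/2 not
(4,4)1 1/1 satisfied
(4,6)2 0/0 satisfied
(5,1)1 0/1 not
(5,3)1 0/0 satisfied
(5,5)1 0/0 satisfied

(1,1), (1,4), (1,6), (1,7), (2,1), (2,2), (4,1), (5,1)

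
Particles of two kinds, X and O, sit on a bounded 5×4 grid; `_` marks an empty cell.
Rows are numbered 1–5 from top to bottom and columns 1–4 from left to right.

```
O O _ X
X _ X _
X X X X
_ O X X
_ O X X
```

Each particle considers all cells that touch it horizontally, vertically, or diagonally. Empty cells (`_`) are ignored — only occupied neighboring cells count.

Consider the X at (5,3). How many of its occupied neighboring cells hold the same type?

3

Occupied neighbors of (5,3): (4,2)=O, (4,3)=X, (4,4)=X, (5,2)=O, (5,4)=X.
Same type (X): 3 of 5.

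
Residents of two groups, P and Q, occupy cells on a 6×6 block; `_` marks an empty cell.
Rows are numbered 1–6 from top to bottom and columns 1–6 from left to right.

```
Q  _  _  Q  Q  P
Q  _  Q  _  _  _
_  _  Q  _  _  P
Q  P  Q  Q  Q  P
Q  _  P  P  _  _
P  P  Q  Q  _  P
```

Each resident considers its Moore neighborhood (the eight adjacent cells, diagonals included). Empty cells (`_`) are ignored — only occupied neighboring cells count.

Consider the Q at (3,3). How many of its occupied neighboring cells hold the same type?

3

Occupied neighbors of (3,3): (2,3)=Q, (4,2)=P, (4,3)=Q, (4,4)=Q.
Same type (Q): 3 of 4.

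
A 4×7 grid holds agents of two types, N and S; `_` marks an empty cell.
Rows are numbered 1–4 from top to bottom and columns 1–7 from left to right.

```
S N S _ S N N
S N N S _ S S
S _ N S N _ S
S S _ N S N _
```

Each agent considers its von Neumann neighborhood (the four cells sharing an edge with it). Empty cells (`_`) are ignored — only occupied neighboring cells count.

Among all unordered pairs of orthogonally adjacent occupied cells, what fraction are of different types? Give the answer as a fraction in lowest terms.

14/25

Scan each occupied cell's neighbors to the right and below so each pair is counted once.
From row 1: 6 unlike of 9 pairs (running 6/9).
From row 2: 2 unlike of 8 pairs (running 8/17).
From row 3: 4 unlike of 5 pairs (running 12/22).
From row 4: 2 unlike of 3 pairs (running 14/25).
Total adjacent occupied pairs: 25; unlike-type pairs: 14.
14/25 is already in lowest terms.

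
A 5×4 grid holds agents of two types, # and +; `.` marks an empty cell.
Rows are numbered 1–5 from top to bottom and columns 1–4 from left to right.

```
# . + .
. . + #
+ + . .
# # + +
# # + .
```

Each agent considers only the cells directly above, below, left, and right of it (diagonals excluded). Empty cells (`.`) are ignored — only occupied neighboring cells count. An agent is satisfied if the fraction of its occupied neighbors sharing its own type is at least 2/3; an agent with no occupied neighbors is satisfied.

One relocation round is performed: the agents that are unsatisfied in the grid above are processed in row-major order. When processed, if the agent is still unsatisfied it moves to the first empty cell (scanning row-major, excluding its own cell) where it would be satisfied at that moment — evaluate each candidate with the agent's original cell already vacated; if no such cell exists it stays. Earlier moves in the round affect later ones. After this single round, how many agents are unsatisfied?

Initially unsatisfied (in order): (2,3), (2,4), (3,1), (3,2), (4,2), (5,3).
  (2,3) → (2,2).
  (2,4): now satisfied by earlier moves; stays.
  (3,1) → (1,2).
  (3,2) → (2,3).
  (4,2): now satisfied by earlier moves; stays.
  (5,3) → (3,3).
Resulting grid:
# + + .
. + + #
. . + .
# # + +
# # . .
Unsatisfied now: (1,1), (2,4).

2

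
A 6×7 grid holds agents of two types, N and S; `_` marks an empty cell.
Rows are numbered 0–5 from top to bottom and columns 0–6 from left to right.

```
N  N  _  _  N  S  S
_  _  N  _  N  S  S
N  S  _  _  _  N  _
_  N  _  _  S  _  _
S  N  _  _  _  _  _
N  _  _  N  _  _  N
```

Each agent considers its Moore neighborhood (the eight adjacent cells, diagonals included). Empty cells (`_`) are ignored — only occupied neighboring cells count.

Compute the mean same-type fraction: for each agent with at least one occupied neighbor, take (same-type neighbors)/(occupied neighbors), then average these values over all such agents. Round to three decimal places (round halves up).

(0,0)N 1/1
(0,1)N 2/2
(0,4)N 1/3
(0,5)S 3/5
(0,6)S 3/3
(1,2)N 1/2
(1,4)N 2/4
(1,5)S 3/6
(1,6)S 3/4
(2,0)N 1/2
(2,1)S 0/3
(2,5)N 1/4
(3,1)N 2/4
(3,4)S 0/1
(4,0)S 0/3
(4,1)N 2/3
(5,0)N 1/2
(5,3)N — no occupied neighbors
(5,6)N — no occupied neighbors
Sum over 17 agents: 1/1 + 2/2 + 1/3 + 3/5 + 3/3 + 1/2 + 2/4 + 3/6 + 3/4 + 1/2 + 0/3 + 1/4 + 2/4 + 0/1 + 0/3 + 2/3 + 1/2 = 43/5; mean = 43/5 ÷ 17 = 43/85 = 0.505882… → 0.506.

0.506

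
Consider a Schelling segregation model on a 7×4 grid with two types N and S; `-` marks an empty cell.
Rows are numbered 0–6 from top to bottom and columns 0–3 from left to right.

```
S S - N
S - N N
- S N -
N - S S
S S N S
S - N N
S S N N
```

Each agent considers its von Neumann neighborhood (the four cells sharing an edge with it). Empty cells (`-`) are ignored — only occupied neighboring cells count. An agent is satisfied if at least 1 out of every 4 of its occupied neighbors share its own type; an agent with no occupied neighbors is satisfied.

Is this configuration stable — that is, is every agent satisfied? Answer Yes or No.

Row 0: (0,0)S 2/2 satisfied · (0,1)S 1/1 satisfied · (0,3)N 1/1 satisfied
Row 1: (1,0)S 1/1 satisfied · (1,2)N 2/2 satisfied · (1,3)N 2/2 satisfied
Row 2: (2,1)S 0/1 not · (2,2)N 1/3 satisfied
Row 3: (3,0)N 0/1 not · (3,2)S 1/3 satisfied · (3,3)S 2/2 satisfied
Row 4: (4,0)S 2/3 satisfied · (4,1)S 1/2 satisfied · (4,2)N 1/4 satisfied · (4,3)S 1/3 satisfied
Row 5: (5,0)S 2/2 satisfied · (5,2)N 3/3 satisfied · (5,3)N 2/3 satisfied
Row 6: (6,0)S 2/2 satisfied · (6,1)S 1/2 satisfied · (6,2)N 2/3 satisfied · (6,3)N 2/2 satisfied
For instance (2,1) has only 0/1 same-type neighbors, below 1/4.

No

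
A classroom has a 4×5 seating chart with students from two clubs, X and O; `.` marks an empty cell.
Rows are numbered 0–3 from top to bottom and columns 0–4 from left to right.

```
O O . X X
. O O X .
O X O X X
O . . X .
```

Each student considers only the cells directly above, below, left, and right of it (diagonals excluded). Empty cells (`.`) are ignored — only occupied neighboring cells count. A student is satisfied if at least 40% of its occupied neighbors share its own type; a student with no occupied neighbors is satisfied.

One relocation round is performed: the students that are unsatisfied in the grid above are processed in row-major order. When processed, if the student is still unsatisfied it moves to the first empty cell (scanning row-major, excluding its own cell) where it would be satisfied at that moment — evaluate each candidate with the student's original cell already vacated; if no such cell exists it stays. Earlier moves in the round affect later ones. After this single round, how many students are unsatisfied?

0

Initially unsatisfied (in order): (2,1), (2,2).
  (2,1) → (1,4).
  (2,2): now satisfied by earlier moves; stays.
Resulting grid:
O O . X X
. O O X X
O . O X X
O . . X .
All satisfied now.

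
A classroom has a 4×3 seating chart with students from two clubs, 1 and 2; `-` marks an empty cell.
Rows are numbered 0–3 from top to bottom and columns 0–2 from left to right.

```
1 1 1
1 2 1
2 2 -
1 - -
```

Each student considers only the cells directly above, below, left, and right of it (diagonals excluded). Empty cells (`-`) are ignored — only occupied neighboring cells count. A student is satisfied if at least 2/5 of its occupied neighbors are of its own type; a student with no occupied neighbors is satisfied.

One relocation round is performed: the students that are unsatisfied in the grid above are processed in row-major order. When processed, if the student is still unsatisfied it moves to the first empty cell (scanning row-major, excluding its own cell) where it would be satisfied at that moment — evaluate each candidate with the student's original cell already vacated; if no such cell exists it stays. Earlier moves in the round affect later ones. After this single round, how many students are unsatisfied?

2

Initially unsatisfied (in order): (1,0), (1,1), (2,0), (3,0).
  (1,0) → (2,2).
  (1,1) → (1,0).
  (2,0): now satisfied by earlier moves; stays.
  (3,0) → (1,1).
Resulting grid:
1 1 1
2 1 1
2 2 1
- - -
Unsatisfied now: (1,0), (2,1).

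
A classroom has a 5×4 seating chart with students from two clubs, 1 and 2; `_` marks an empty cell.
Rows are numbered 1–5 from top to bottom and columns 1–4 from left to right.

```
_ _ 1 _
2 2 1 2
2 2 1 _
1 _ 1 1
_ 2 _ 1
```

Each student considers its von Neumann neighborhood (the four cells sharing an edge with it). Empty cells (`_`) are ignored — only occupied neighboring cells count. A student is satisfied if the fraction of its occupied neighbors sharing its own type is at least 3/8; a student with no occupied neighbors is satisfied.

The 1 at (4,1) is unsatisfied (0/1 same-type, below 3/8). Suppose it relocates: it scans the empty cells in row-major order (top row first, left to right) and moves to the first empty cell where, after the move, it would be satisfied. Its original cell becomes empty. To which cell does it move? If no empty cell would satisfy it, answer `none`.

Vacating (4,1). Empty cells in order:
  (1,1): 0/1 same-type → still unsatisfied.
  (1,2): 1/2 same-type → satisfied — stop here.

(1,2)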